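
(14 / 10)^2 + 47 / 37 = 2988 / 925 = 3.23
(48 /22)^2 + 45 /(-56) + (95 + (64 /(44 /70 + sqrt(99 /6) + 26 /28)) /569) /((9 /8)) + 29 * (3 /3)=1254400 * sqrt(66) /353190249 + 280940100348235 /2393217127224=117.42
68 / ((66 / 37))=1258 / 33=38.12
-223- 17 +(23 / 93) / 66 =-240.00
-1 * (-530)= 530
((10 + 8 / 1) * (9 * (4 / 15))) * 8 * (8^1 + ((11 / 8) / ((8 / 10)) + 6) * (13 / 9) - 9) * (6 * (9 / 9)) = 21045.60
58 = 58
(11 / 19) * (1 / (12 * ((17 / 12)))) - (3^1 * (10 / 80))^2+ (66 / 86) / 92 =-0.10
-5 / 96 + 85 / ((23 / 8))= 65165 / 2208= 29.51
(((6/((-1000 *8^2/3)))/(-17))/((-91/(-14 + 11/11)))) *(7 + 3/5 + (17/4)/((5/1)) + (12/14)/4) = 10917/533120000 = 0.00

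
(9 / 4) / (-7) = -9 / 28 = -0.32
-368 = -368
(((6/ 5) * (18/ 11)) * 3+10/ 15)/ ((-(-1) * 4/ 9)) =1623/ 110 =14.75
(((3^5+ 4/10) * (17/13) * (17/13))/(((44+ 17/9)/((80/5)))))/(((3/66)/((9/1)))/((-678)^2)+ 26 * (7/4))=3.19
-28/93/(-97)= 28/9021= 0.00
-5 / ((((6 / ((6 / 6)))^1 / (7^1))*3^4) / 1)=-35 / 486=-0.07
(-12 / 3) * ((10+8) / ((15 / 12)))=-288 / 5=-57.60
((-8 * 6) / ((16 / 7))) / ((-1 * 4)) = 21 / 4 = 5.25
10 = 10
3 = 3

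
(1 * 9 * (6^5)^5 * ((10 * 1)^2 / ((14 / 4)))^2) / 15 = 682326912718312833024000 / 49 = 13925039035067608837224.49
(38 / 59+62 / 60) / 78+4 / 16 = 9371 / 34515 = 0.27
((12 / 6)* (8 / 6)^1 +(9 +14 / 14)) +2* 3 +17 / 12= 241 / 12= 20.08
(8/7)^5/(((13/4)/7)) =4.20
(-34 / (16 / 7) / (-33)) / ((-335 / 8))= -119 / 11055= -0.01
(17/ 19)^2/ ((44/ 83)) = 23987/ 15884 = 1.51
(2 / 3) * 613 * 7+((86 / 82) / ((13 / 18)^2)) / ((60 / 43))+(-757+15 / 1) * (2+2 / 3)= 30606813 / 34645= 883.44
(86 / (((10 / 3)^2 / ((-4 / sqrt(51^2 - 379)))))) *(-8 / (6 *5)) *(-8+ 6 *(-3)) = -13416 *sqrt(2222) / 138875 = -4.55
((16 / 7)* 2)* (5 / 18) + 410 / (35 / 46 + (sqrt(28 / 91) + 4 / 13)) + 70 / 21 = 9956715070 / 18792207 - 22556560* sqrt(13) / 298289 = 257.18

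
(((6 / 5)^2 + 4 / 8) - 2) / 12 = -1 / 200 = -0.00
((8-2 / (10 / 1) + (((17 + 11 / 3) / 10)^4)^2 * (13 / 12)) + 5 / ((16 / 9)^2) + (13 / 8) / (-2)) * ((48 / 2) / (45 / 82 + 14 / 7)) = 3475.42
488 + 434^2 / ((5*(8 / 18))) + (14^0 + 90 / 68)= 14492589 / 170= 85250.52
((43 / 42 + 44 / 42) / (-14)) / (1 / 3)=-0.44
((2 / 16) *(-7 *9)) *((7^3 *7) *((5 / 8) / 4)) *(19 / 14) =-2052855 / 512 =-4009.48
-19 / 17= -1.12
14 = 14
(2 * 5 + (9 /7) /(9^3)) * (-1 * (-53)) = 300563 /567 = 530.09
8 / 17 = 0.47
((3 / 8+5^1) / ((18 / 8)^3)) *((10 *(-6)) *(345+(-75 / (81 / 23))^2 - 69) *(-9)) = 3658983520 / 19683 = 185895.62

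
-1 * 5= -5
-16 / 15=-1.07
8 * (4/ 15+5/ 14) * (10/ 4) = 262/ 21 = 12.48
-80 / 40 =-2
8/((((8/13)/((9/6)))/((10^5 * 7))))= 13650000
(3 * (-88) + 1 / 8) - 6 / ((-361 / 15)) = -761351 / 2888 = -263.63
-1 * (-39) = 39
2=2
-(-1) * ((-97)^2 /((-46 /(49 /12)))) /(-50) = 16.70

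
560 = 560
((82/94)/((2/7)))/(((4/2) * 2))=287/376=0.76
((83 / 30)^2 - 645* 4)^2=5359738942321 / 810000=6616961.66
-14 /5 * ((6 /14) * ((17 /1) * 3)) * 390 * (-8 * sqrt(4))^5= 25027411968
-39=-39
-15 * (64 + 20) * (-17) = 21420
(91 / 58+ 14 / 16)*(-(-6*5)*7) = 513.23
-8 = -8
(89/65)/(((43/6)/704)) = 375936/2795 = 134.50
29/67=0.43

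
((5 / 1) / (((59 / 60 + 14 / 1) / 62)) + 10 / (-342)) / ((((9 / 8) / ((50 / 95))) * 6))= 4098200 / 2543967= 1.61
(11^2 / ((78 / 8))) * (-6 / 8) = -121 / 13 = -9.31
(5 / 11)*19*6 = 570 / 11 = 51.82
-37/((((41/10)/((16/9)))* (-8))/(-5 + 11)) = 1480/123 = 12.03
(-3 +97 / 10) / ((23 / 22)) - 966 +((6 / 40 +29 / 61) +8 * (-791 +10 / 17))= -3473783671 / 477020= -7282.26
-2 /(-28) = 1 /14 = 0.07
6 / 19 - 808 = -15346 / 19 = -807.68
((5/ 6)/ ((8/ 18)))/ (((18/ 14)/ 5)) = 7.29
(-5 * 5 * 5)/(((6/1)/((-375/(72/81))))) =140625/16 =8789.06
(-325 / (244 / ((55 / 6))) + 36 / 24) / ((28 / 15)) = -78395 / 13664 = -5.74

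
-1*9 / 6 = -3 / 2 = -1.50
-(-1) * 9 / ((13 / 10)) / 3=30 / 13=2.31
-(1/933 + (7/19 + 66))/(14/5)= -420190/17727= -23.70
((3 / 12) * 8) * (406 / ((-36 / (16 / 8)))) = -406 / 9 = -45.11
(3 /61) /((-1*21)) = -1 /427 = -0.00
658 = 658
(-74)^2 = 5476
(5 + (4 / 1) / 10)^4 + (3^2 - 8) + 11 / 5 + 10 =539691 / 625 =863.51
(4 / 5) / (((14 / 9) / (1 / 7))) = 18 / 245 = 0.07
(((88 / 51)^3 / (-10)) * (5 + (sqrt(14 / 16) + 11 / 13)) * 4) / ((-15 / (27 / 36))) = 85184 * sqrt(14) / 3316275 + 25895936 / 43111575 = 0.70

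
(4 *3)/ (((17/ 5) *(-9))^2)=100/ 7803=0.01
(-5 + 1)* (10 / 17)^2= -400 / 289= -1.38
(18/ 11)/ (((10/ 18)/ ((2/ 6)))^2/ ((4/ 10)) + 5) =324/ 2365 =0.14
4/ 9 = 0.44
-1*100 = -100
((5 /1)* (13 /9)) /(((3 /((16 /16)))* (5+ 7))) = 65 /324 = 0.20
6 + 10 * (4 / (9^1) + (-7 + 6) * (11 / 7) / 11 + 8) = 5608 / 63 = 89.02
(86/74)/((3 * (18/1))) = 43/1998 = 0.02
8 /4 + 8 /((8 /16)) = 18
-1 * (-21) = 21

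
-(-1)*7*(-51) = -357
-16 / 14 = -8 / 7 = -1.14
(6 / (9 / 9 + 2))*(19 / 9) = 38 / 9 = 4.22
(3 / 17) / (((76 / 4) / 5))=15 / 323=0.05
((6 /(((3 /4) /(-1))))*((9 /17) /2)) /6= -6 /17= -0.35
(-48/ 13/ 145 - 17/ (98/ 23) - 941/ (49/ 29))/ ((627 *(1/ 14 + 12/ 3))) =-0.22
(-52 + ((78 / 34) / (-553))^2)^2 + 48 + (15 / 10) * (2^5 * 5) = 23369936918753278249 / 7810812466197601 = 2992.00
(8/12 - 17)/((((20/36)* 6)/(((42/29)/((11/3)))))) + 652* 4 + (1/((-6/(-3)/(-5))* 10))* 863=15250207/6380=2390.31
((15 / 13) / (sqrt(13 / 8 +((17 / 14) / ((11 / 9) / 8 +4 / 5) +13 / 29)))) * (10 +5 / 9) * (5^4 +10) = 29559250 * sqrt(108158458) / 72727239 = 4226.94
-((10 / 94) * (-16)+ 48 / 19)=-736 / 893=-0.82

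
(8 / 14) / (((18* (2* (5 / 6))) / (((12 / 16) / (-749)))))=-1 / 52430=-0.00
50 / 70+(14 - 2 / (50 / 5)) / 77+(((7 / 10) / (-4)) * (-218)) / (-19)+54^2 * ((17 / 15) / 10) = 48186189 / 146300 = 329.37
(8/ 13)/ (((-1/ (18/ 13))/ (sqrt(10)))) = -144 * sqrt(10)/ 169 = -2.69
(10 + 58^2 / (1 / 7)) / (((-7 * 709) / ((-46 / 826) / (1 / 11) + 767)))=-3637.83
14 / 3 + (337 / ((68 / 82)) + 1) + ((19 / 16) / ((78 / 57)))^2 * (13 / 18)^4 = 753361941449 / 1827422208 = 412.25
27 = 27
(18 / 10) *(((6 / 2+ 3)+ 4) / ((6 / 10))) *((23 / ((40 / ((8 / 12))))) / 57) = 23 / 114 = 0.20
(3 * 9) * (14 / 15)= 25.20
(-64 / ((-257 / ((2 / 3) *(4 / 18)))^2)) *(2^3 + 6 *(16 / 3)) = -40960 / 48149721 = -0.00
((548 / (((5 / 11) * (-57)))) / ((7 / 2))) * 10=-24112 / 399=-60.43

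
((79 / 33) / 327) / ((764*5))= 79 / 41221620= 0.00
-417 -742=-1159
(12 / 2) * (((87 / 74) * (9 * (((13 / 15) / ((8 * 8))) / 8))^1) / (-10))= -10179 / 947200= -0.01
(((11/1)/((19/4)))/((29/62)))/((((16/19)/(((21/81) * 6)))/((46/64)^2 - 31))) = -24836735/89088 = -278.79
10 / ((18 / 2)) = 10 / 9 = 1.11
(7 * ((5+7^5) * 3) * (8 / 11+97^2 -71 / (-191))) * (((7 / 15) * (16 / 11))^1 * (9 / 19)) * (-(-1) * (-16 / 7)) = -5360683181672448 / 2195545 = -2441618450.85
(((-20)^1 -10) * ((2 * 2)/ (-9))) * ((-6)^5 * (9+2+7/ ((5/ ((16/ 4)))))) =-1721088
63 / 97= 0.65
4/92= 1/23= 0.04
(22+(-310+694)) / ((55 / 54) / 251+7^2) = 5502924 / 664201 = 8.29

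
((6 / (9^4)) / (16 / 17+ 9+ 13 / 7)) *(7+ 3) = 595 / 767637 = 0.00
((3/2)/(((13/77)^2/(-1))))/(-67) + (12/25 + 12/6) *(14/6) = 11162389/1698450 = 6.57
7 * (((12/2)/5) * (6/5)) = 252/25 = 10.08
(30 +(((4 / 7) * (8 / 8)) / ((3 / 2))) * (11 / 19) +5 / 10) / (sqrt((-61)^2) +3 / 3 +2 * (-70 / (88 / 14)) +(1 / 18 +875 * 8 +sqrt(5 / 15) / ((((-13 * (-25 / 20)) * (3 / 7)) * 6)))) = 14292830961820125 / 3275280600685373063 - 2313725700 * sqrt(3) / 467897228669339009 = 0.00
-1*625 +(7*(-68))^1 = -1101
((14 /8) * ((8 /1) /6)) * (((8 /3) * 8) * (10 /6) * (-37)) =-82880 /27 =-3069.63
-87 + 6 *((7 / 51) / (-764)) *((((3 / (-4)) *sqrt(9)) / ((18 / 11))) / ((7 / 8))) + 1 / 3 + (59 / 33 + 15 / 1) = -14974801 / 214302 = -69.88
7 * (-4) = -28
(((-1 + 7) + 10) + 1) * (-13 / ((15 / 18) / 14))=-18564 / 5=-3712.80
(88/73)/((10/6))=264/365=0.72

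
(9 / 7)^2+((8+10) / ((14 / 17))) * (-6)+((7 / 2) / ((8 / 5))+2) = -98237 / 784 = -125.30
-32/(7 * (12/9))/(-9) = 8/21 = 0.38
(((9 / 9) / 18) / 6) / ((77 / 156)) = 13 / 693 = 0.02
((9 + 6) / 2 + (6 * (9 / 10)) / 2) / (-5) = -51 / 25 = -2.04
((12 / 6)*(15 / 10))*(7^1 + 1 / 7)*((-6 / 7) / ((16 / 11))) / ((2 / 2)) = -2475 / 196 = -12.63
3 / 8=0.38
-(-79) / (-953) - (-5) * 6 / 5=5639 / 953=5.92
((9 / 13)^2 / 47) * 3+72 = 572139 / 7943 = 72.03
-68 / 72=-17 / 18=-0.94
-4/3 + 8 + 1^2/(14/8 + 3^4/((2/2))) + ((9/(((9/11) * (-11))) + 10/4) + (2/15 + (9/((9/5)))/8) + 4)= 171287/13240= 12.94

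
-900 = -900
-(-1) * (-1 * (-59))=59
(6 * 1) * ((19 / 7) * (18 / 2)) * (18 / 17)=18468 / 119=155.19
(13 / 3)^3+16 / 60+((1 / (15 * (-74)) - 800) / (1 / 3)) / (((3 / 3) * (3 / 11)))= -17419309 / 1998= -8718.37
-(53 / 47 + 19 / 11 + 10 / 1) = -6646 / 517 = -12.85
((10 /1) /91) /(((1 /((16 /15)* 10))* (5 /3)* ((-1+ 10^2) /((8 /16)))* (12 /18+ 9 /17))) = 544 /183183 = 0.00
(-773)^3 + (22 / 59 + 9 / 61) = -1662341809410 / 3599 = -461889916.48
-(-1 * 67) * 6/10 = 201/5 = 40.20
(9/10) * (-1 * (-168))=756/5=151.20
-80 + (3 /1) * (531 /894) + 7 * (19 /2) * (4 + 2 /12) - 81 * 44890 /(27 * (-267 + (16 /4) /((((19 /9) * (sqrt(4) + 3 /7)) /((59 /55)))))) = 1986303644459 /2818118652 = 704.83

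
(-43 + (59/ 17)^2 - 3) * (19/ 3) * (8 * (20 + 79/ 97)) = -1003830648/ 28033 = -35808.89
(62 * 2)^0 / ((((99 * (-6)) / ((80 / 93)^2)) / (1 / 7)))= -3200 / 17981271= -0.00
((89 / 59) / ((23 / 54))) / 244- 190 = -31452857 / 165554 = -189.99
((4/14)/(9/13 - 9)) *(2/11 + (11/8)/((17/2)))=-3341/282744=-0.01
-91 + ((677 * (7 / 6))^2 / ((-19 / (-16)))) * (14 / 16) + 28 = 157185301 / 342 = 459606.14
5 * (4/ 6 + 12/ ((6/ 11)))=340/ 3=113.33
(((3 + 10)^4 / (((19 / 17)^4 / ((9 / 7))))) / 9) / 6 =2385443281 / 5473482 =435.82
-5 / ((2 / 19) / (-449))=42655 / 2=21327.50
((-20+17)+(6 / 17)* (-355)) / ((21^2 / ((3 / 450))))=-727 / 374850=-0.00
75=75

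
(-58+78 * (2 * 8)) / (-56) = -85 / 4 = -21.25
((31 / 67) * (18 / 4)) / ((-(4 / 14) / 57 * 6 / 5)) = -185535 / 536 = -346.15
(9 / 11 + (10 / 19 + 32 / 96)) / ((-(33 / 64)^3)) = -275775488 / 22532499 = -12.24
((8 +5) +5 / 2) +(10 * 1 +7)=65 / 2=32.50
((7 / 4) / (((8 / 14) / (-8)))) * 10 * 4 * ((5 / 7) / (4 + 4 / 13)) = -325 / 2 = -162.50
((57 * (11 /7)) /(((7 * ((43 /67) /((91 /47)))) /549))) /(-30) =-99939411 /141470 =-706.44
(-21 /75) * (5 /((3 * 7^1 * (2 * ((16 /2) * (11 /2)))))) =-1 /1320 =-0.00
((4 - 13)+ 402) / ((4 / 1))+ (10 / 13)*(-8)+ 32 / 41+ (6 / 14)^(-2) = 1886585 / 19188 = 98.32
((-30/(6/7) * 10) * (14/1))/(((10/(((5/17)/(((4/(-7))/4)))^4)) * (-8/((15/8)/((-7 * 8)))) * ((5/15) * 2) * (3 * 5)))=-157565625/42762752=-3.68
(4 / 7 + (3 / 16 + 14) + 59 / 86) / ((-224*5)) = -74383 / 5393920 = -0.01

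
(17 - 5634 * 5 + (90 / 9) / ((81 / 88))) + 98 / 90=-11397124 / 405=-28141.05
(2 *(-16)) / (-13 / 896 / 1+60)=-28672 / 53747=-0.53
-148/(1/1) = -148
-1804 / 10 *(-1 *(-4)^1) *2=-7216 / 5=-1443.20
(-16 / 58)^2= 64 / 841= 0.08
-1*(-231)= 231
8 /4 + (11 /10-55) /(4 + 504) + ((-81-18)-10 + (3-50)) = -782859 /5080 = -154.11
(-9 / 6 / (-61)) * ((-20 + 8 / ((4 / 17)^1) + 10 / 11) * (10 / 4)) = 0.92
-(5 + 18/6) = -8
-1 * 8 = -8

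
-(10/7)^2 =-100/49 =-2.04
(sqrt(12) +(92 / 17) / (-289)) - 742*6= -21872768 / 4913 +2*sqrt(3)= -4448.55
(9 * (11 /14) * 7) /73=99 /146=0.68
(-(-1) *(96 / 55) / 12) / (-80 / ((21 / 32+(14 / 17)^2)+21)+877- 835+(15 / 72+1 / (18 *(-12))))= 89229168 / 23692559605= 0.00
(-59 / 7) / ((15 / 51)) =-1003 / 35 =-28.66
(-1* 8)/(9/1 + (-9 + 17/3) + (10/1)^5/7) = -168/300119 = -0.00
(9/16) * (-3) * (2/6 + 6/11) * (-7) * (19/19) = 1827/176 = 10.38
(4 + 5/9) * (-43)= -1763/9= -195.89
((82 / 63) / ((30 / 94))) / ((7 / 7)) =3854 / 945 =4.08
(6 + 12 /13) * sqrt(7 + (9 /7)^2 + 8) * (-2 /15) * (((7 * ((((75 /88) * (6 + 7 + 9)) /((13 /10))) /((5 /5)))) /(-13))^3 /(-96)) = -2583984375 * sqrt(51) /1003976272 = -18.38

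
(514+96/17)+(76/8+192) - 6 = 24315/34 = 715.15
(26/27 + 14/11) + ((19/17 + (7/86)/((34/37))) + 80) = 72463295/868428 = 83.44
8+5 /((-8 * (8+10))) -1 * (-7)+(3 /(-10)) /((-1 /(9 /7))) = 15.35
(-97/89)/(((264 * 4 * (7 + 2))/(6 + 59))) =-6305/845856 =-0.01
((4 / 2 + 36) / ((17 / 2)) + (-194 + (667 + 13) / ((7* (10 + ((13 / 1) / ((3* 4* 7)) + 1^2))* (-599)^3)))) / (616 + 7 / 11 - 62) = -0.34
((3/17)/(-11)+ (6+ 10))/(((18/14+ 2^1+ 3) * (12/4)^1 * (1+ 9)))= 0.08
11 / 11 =1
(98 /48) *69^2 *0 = 0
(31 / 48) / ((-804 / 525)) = -5425 / 12864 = -0.42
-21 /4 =-5.25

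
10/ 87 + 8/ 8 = 97/ 87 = 1.11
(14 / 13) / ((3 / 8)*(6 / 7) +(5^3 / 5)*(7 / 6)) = 1176 / 32201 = 0.04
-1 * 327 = -327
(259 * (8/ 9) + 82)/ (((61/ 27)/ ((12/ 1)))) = 101160/ 61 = 1658.36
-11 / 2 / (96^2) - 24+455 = 7944181 / 18432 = 431.00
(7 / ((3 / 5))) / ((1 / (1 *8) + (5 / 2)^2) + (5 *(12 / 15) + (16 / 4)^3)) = 8 / 51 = 0.16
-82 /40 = -41 /20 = -2.05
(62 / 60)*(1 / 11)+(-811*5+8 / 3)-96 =-1368919 / 330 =-4148.24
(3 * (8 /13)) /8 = 3 /13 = 0.23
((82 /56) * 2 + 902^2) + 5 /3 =34171561 /42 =813608.60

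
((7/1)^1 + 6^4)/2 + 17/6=654.33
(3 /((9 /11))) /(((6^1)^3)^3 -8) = 11 /30233064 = 0.00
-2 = -2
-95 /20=-4.75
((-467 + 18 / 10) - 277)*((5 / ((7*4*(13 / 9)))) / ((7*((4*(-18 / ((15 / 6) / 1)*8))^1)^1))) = 18555 / 326144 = 0.06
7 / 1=7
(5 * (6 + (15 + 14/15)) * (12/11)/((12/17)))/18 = 5593/594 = 9.42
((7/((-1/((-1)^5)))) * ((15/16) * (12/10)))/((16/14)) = 441/64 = 6.89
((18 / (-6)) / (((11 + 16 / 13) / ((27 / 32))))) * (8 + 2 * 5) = -3159 / 848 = -3.73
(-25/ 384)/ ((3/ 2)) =-25/ 576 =-0.04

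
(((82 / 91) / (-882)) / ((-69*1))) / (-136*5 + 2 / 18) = -41 / 1882638849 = -0.00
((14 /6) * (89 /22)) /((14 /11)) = 89 /12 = 7.42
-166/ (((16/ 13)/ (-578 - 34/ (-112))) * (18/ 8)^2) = 34906729/ 2268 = 15390.97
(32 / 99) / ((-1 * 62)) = -16 / 3069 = -0.01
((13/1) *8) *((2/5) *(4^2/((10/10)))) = 3328/5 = 665.60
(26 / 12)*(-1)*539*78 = -91091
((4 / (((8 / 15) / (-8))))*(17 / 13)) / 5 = -204 / 13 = -15.69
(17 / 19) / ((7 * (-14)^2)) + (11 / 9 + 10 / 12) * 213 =34240369 / 78204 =437.83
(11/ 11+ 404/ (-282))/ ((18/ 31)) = -1891/ 2538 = -0.75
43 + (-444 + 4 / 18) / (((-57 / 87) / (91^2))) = 5609137.19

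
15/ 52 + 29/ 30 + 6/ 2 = 3319/ 780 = 4.26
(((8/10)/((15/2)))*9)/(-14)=-0.07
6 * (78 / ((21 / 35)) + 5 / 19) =14850 / 19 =781.58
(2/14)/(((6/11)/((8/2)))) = 22/21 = 1.05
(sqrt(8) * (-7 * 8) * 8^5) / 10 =-1835008 * sqrt(2) / 5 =-519018.64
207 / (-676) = -207 / 676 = -0.31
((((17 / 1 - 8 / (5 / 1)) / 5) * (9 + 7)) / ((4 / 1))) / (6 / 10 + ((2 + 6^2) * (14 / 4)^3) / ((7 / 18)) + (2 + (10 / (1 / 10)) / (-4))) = 88 / 29765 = 0.00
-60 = -60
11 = 11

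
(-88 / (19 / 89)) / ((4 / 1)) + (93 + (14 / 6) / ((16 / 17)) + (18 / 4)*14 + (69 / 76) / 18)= 16865 / 304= 55.48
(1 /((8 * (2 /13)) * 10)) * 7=91 /160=0.57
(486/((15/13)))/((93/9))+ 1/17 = 107561/2635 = 40.82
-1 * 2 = -2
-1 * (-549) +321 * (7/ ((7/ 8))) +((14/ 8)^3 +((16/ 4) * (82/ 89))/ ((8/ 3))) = 17792831/ 5696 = 3123.74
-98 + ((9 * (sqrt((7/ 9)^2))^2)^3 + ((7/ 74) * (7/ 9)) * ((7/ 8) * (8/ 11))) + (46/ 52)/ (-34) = 16630180033/ 262285452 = 63.40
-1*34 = -34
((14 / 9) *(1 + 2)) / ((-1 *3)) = -14 / 9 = -1.56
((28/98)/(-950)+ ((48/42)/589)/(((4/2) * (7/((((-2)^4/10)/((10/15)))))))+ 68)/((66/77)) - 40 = 24325723/618450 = 39.33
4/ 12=1/ 3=0.33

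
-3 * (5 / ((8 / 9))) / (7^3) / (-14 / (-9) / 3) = -3645 / 38416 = -0.09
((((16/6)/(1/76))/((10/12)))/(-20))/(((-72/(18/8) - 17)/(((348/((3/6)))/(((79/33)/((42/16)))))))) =2618352/13825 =189.39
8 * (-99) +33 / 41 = -32439 / 41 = -791.20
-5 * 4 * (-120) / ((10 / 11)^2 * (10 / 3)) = 4356 / 5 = 871.20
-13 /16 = -0.81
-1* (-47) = 47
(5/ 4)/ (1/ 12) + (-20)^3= -7985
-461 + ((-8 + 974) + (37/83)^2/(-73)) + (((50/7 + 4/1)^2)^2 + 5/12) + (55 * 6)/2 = 16086.93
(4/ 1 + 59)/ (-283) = -63/ 283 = -0.22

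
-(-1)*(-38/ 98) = -19/ 49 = -0.39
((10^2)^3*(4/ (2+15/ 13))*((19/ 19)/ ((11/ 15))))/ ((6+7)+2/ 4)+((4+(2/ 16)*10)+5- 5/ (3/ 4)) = 2080058179/ 16236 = 128113.96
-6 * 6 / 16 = -9 / 4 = -2.25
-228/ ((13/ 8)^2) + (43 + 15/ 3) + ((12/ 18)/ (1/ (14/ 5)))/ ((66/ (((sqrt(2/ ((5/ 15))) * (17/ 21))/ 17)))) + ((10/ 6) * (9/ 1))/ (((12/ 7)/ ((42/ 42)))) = -20005/ 676 + 2 * sqrt(6)/ 1485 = -29.59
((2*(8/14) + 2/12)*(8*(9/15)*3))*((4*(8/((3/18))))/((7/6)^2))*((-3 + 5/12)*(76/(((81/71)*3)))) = -471049216/3087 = -152591.26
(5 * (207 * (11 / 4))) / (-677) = -11385 / 2708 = -4.20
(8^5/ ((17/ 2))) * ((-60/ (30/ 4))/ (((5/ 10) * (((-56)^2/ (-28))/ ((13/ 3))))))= 851968/ 357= 2386.46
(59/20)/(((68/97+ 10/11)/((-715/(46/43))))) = -387097997/316112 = -1224.56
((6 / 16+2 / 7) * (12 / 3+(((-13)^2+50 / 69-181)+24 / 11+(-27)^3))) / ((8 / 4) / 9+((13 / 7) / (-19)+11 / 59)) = -1859405158353 / 44442992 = -41837.98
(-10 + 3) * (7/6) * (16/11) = -392/33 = -11.88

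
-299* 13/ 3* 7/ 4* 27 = -244881/ 4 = -61220.25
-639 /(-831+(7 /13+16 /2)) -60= -70357 /1188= -59.22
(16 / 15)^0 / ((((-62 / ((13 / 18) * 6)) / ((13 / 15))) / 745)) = -25181 / 558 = -45.13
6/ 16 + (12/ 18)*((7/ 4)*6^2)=339/ 8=42.38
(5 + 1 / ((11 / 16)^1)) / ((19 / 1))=71 / 209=0.34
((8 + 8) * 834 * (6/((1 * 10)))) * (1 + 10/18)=62272/5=12454.40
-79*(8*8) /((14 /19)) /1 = -48032 /7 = -6861.71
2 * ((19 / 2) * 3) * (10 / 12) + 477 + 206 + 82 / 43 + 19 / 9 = 568517 / 774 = 734.52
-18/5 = -3.60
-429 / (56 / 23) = -176.20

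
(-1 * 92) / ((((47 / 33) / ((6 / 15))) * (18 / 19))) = -19228 / 705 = -27.27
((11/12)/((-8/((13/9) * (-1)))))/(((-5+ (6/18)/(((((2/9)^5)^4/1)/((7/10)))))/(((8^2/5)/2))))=27262976/69630265810833721533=0.00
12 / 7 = 1.71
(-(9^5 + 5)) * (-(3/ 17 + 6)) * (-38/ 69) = -78541820/ 391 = -200874.22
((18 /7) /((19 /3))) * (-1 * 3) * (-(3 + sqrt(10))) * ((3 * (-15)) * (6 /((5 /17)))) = -148716 * sqrt(10) /133 - 446148 /133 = -6890.45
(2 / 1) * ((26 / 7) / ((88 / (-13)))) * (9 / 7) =-1521 / 1078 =-1.41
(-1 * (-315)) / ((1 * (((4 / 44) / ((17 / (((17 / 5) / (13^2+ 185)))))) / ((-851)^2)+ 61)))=4441560943050 / 860111801671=5.16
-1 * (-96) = 96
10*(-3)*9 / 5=-54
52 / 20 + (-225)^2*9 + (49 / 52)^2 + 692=6169452997 / 13520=456320.49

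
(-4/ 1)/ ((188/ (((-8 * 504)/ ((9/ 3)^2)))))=448/ 47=9.53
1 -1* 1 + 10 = 10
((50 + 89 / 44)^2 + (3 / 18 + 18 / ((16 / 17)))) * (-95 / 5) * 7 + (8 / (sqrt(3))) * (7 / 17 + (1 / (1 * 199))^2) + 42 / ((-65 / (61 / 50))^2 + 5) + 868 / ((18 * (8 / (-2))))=-22278949660889789 / 61455057840 + 739264 * sqrt(3) / 673217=-362522.36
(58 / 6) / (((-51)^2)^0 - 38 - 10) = -29 / 141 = -0.21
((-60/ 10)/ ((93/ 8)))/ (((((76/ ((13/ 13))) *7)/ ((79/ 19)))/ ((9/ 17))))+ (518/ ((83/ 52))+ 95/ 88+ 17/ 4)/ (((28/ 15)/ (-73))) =-501905537812479/ 38907794464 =-12899.87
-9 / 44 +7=299 / 44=6.80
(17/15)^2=289/225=1.28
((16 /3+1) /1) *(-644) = -12236 /3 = -4078.67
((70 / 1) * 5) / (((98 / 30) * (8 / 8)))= 750 / 7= 107.14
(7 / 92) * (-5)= -0.38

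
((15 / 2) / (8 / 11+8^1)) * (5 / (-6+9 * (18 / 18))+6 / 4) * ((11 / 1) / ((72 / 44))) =126445 / 6912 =18.29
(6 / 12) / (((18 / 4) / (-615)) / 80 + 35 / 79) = 1295600 / 1147763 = 1.13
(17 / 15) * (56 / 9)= 952 / 135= 7.05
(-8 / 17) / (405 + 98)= -8 / 8551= -0.00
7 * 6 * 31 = 1302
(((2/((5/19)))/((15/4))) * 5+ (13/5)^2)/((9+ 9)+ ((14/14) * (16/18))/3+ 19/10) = 3258/3895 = 0.84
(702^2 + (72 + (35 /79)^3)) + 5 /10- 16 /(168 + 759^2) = 280065518910634885 /568226461422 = 492876.59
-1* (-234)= 234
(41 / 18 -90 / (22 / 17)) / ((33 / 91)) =-1212029 / 6534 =-185.50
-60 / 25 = -12 / 5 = -2.40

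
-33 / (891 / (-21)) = 7 / 9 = 0.78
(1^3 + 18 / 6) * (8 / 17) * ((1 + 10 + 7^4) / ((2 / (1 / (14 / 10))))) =192960 / 119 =1621.51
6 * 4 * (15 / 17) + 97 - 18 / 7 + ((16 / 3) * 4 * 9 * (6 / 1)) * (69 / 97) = 10793501 / 11543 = 935.07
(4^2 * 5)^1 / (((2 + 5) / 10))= 800 / 7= 114.29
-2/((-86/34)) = 34/43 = 0.79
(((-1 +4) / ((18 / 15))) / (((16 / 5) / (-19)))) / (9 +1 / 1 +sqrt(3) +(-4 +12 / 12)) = -3325 / 1472 +475 * sqrt(3) / 1472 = -1.70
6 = 6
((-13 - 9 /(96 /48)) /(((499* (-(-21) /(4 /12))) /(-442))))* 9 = 1105 /499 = 2.21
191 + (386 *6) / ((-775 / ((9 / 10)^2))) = 3653726 / 19375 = 188.58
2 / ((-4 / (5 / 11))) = -5 / 22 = -0.23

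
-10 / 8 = -1.25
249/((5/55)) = 2739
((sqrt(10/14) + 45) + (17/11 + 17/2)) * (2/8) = sqrt(35)/28 + 1211/88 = 13.97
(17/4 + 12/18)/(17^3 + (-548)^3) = -1/33470172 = -0.00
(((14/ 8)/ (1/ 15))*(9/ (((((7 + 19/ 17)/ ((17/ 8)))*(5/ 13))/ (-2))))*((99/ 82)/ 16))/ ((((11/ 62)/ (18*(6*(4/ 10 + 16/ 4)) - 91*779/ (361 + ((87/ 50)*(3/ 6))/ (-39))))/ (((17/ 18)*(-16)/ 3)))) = 6800297160860931/ 35401804240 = 192089.00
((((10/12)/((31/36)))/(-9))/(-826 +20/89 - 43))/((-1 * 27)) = -0.00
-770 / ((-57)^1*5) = 154 / 57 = 2.70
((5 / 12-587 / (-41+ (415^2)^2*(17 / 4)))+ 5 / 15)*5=7563669859955 / 2016978641844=3.75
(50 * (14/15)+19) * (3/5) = 197/5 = 39.40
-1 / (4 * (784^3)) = -1 / 1927561216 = -0.00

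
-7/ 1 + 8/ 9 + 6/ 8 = -193/ 36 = -5.36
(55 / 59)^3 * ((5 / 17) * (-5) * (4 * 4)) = -19.06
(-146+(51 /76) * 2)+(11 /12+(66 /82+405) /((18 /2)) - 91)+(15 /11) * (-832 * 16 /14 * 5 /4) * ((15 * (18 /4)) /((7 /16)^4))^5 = -658765052262171127705616248984670343923535 /19144718037318642623932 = -34409754741649670040.84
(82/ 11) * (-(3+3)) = -492/ 11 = -44.73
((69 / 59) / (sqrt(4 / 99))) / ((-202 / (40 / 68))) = -1035*sqrt(11) / 202606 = -0.02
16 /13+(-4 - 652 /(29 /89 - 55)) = 289594 /31629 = 9.16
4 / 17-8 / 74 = 80 / 629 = 0.13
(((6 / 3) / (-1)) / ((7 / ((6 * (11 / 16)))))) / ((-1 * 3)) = 11 / 28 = 0.39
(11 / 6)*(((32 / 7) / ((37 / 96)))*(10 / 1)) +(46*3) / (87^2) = 217.47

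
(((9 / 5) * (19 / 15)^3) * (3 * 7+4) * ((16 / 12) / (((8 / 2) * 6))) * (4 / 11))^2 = 188183524 / 55130625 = 3.41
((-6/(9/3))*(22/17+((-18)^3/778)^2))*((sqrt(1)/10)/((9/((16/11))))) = -2366096224/1273366215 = -1.86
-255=-255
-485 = -485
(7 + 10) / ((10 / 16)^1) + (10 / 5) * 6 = 39.20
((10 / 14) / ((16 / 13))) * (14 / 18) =65 / 144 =0.45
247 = 247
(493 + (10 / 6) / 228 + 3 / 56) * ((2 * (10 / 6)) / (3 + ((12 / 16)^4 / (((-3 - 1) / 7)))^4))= 6489250282046750720 / 12216187207072359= 531.20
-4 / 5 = -0.80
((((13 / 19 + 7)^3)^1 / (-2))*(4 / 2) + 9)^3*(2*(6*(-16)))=5449714375371874584000 / 322687697779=16888509890.15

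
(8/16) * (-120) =-60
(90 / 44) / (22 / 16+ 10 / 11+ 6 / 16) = 10 / 13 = 0.77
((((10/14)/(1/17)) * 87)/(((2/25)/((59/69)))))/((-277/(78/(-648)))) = 47266375/9632952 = 4.91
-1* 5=-5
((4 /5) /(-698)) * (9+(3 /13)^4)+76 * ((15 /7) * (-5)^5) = -35510249032464 /69774523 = -508928.58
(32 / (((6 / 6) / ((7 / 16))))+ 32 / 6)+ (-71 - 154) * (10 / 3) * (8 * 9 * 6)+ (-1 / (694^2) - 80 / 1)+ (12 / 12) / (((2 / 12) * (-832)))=-324060.67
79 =79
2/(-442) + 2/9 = 433/1989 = 0.22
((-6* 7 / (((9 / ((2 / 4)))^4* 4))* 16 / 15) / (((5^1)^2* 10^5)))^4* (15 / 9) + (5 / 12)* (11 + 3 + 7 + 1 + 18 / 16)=4184676940156135070800781250000000000000002401 / 434301606762150234375000000000000000000000000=9.64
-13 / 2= -6.50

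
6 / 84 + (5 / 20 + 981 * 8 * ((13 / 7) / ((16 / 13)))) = 331587 / 28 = 11842.39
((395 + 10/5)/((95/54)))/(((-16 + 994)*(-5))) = -3573/77425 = -0.05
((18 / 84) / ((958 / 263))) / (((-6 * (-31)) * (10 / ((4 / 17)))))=263 / 35340620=0.00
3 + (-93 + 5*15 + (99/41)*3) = -318/41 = -7.76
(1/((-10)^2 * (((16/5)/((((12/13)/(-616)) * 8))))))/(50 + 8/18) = -0.00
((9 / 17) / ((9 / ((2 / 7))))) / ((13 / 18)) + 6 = 9318 / 1547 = 6.02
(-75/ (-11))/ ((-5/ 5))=-75/ 11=-6.82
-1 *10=-10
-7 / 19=-0.37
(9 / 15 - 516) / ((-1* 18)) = 28.63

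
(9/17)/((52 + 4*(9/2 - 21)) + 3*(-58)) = -9/3196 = -0.00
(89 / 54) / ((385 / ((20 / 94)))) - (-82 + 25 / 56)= 63751465 / 781704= 81.55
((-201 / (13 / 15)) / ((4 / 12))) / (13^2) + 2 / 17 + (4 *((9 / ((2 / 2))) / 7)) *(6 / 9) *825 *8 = 5915036003 / 261443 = 22624.57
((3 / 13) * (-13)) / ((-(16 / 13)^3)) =6591 / 4096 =1.61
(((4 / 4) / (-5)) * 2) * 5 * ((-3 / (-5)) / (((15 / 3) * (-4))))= 0.06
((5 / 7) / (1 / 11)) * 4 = 31.43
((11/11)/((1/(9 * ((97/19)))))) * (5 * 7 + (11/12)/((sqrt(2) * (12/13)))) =13871 * sqrt(2)/608 + 30555/19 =1640.42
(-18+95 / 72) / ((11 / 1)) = -1201 / 792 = -1.52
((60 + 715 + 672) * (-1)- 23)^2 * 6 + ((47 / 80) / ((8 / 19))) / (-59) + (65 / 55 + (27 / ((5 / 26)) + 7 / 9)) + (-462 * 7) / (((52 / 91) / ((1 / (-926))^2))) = 10390102922857995481 / 801362770560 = 12965542.33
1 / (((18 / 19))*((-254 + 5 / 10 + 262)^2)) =38 / 2601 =0.01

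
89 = 89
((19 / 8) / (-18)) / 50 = -0.00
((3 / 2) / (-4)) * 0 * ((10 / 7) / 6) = 0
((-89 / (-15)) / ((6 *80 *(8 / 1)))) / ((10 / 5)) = 89 / 115200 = 0.00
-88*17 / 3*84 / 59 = -41888 / 59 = -709.97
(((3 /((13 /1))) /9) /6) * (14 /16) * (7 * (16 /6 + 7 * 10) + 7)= 833 /432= 1.93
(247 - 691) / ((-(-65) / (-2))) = 888 / 65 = 13.66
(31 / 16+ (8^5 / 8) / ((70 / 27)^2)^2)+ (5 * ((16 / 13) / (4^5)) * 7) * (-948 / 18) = 169268305333 / 1872780000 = 90.38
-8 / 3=-2.67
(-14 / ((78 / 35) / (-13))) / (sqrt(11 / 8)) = 490 * sqrt(22) / 33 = 69.65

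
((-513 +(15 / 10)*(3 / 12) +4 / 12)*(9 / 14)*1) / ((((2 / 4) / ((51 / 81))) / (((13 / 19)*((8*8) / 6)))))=-10868780 / 3591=-3026.67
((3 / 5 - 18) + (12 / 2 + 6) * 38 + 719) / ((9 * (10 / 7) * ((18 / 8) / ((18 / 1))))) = 162064 / 225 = 720.28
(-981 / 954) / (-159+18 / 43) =0.01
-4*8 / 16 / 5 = -2 / 5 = -0.40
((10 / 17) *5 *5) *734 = 183500 / 17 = 10794.12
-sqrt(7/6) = -sqrt(42)/6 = -1.08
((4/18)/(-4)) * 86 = -43/9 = -4.78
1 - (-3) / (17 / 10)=47 / 17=2.76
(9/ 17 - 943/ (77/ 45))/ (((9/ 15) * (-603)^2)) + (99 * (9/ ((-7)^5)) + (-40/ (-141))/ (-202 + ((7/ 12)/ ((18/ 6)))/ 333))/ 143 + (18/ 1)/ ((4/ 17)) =76.50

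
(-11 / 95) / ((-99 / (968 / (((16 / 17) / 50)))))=10285 / 171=60.15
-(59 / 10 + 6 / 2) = -89 / 10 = -8.90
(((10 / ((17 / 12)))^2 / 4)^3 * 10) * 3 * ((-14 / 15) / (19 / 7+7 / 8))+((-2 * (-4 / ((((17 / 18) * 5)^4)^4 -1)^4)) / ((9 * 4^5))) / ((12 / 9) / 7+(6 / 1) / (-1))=-67483653047570888756399960965285113520745367578716376216622457784065455620656152971429900476776580809122966175169231588314596749655801856 / 4475428353558551054739095860332563293369816606501046218389461078925022031412611030254078578853756985160938347180655444753945356878109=-15078.70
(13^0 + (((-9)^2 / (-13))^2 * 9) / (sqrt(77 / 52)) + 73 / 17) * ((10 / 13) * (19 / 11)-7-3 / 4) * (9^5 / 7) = -12806959104873 * sqrt(1001) / 26052026-9759913965 / 34034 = -15840034.05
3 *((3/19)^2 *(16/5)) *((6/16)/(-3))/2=-27/1805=-0.01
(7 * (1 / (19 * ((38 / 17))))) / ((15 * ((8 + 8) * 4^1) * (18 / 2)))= 119 / 6238080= 0.00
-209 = -209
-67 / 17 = -3.94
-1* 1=-1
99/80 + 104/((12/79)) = 164617/240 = 685.90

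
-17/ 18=-0.94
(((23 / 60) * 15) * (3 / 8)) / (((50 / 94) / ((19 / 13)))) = 61617 / 10400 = 5.92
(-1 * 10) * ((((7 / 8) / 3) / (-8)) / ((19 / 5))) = 175 / 1824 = 0.10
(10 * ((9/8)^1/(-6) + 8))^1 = 625/8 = 78.12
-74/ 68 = -37/ 34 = -1.09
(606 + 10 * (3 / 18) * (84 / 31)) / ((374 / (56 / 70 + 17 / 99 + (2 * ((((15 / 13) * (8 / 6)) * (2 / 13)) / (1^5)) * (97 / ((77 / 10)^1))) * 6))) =203653440649 / 3394636245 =59.99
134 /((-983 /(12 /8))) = -201 /983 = -0.20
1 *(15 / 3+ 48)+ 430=483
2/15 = 0.13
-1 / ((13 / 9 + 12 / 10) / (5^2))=-1125 / 119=-9.45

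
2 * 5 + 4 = 14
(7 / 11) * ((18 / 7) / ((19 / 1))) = 18 / 209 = 0.09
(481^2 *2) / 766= 231361 / 383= 604.08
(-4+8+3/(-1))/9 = 1/9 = 0.11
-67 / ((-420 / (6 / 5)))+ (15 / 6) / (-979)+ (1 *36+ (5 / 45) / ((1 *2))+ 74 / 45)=12982623 / 342650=37.89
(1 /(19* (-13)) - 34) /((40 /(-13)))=8399 /760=11.05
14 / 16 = 7 / 8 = 0.88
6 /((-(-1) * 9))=0.67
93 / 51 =31 / 17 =1.82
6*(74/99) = 148/33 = 4.48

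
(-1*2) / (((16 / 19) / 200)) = -475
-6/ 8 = -3/ 4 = -0.75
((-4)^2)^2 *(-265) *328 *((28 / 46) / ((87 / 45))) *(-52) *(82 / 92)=4981225267200 / 15341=324700167.34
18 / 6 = 3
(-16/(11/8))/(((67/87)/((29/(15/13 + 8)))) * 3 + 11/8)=-11195392/2024517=-5.53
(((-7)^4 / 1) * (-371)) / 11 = -890771 / 11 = -80979.18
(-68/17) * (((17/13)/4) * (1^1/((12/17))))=-289/156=-1.85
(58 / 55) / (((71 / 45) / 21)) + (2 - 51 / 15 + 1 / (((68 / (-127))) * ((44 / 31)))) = 12023661 / 1062160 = 11.32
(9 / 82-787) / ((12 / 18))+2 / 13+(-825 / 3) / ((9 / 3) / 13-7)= -4859069 / 4264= -1139.56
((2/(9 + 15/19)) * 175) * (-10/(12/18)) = -16625/31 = -536.29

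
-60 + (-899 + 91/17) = -16212/17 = -953.65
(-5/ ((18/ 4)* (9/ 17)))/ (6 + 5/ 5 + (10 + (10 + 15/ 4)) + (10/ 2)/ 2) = -680/ 10773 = -0.06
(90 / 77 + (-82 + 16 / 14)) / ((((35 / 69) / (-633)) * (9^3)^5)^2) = -144512672824 / 49364765485305782672664474218325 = -0.00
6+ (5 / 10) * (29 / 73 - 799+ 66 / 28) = -801499 / 2044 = -392.12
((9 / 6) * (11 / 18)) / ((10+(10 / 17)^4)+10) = 918731 / 20165040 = 0.05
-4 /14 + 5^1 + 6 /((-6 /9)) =-30 /7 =-4.29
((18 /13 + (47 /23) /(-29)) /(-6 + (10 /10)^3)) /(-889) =2279 /7708519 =0.00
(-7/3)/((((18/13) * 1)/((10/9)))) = -455/243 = -1.87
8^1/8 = 1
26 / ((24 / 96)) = 104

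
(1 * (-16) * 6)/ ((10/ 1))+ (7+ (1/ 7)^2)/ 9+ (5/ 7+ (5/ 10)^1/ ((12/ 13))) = -133429/ 17640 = -7.56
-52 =-52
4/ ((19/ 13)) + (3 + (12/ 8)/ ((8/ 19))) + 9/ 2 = 4195/ 304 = 13.80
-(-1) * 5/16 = 5/16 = 0.31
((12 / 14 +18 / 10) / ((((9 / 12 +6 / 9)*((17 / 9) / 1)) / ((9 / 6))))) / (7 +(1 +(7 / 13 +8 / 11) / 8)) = 1915056 / 10489255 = 0.18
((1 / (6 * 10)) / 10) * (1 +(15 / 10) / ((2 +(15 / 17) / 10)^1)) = 61 / 21300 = 0.00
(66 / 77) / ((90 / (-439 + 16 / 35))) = -15349 / 3675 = -4.18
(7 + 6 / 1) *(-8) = -104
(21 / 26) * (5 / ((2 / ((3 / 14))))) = 45 / 104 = 0.43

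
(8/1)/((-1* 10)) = -4/5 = -0.80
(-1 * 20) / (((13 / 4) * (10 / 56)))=-448 / 13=-34.46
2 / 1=2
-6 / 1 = -6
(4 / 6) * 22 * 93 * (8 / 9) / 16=682 / 9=75.78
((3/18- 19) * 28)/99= -1582/297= -5.33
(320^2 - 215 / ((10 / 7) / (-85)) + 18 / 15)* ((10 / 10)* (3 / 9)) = 383979 / 10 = 38397.90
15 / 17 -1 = -2 / 17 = -0.12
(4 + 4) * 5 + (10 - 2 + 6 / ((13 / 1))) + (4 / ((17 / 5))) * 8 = 12790 / 221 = 57.87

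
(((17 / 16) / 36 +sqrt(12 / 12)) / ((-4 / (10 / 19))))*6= -2965 / 3648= -0.81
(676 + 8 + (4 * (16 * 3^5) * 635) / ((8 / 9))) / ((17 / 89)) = 988847316 / 17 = 58167489.18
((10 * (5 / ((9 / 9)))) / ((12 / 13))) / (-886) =-325 / 5316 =-0.06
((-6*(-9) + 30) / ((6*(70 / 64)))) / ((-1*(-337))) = 64 / 1685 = 0.04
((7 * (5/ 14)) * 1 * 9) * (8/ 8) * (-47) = -2115/ 2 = -1057.50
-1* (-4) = 4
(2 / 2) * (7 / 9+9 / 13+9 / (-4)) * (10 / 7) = -1825 / 1638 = -1.11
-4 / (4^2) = -1 / 4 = -0.25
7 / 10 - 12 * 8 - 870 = -9653 / 10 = -965.30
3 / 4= 0.75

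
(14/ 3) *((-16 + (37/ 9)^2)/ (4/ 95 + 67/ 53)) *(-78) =-133790020/ 532737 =-251.14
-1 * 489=-489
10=10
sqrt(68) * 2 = 4 * sqrt(17) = 16.49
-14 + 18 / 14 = -12.71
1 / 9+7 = 64 / 9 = 7.11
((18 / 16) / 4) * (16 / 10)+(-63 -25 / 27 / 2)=-34027 / 540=-63.01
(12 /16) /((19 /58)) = 87 /38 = 2.29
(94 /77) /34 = 47 /1309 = 0.04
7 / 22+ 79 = 1745 / 22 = 79.32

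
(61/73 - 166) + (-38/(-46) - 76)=-403528/1679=-240.34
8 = 8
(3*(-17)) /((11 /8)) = -408 /11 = -37.09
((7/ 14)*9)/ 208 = 9/ 416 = 0.02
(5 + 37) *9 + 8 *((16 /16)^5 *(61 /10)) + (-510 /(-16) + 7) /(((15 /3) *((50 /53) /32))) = 86316 /125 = 690.53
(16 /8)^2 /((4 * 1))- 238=-237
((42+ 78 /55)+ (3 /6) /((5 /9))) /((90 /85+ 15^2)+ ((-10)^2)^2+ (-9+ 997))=16575 /4194058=0.00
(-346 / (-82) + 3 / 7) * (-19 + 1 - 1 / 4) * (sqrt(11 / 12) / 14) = -48691 * sqrt(33) / 48216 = -5.80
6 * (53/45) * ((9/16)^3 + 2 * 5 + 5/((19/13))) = 18697181/194560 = 96.10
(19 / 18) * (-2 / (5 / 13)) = -247 / 45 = -5.49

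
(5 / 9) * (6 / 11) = 10 / 33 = 0.30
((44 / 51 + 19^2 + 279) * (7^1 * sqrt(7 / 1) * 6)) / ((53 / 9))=4118184 * sqrt(7) / 901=12092.89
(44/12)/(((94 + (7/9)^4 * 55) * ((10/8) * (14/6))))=288684/26207615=0.01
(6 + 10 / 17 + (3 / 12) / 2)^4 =694837277761 / 342102016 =2031.08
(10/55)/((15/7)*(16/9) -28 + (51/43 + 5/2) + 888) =3612/17233667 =0.00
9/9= 1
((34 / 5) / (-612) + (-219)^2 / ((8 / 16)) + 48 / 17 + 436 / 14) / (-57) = -1027688281 / 610470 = -1683.44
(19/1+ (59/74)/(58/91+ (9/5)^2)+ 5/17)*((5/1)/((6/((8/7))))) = 18.57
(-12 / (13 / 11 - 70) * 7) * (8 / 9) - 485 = -1098971 / 2271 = -483.92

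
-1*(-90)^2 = -8100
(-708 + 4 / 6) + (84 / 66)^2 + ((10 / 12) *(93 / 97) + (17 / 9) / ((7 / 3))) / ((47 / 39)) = -16319638117 / 23168838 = -704.38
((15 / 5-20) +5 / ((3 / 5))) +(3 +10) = 13 / 3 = 4.33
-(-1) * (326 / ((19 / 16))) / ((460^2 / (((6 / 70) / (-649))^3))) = -0.00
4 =4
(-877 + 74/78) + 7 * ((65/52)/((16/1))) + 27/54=-2184011/2496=-875.00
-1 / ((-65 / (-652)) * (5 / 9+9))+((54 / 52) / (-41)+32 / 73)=-10652609 / 16730870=-0.64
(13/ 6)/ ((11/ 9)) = 39/ 22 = 1.77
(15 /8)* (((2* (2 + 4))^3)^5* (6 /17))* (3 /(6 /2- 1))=259993489071144960 /17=15293734651243821.18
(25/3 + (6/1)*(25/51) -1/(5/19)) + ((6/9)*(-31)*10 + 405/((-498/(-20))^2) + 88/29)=-195.50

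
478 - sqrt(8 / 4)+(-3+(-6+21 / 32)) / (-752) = 476.60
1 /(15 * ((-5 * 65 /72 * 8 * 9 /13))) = -1 /375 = -0.00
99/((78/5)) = 165/26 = 6.35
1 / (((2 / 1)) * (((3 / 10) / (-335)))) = -1675 / 3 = -558.33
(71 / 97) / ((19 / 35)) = 2485 / 1843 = 1.35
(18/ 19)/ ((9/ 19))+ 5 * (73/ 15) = 79/ 3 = 26.33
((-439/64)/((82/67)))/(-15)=29413/78720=0.37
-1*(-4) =4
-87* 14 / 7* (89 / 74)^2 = -689127 / 2738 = -251.69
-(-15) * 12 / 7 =180 / 7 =25.71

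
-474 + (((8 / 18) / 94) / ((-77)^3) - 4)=-92308233404 / 193113459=-478.00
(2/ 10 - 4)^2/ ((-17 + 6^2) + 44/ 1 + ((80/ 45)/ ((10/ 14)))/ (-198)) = 321651/ 1403045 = 0.23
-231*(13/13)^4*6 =-1386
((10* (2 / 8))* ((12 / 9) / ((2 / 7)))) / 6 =35 / 18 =1.94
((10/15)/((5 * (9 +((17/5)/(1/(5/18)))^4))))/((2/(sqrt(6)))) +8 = 34992 * sqrt(6)/5141525 +8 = 8.02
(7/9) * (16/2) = 56/9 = 6.22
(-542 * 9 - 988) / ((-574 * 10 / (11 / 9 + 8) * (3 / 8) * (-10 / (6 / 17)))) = -139108 / 156825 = -0.89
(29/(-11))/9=-29/99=-0.29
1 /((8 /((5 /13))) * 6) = 5 /624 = 0.01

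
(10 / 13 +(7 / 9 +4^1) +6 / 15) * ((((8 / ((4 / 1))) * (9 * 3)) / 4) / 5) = 10437 / 650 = 16.06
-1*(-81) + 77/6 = 563/6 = 93.83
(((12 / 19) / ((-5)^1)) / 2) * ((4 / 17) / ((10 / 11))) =-132 / 8075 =-0.02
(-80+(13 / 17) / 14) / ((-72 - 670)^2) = -359 / 2472344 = -0.00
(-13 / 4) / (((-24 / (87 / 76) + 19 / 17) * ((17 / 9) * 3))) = 1131 / 39140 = 0.03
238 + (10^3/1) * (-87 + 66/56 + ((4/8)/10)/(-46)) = -13779107/161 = -85584.52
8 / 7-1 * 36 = -244 / 7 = -34.86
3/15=1/5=0.20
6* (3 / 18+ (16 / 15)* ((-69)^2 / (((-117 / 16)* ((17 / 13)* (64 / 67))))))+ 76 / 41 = -11615359 / 3485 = -3332.96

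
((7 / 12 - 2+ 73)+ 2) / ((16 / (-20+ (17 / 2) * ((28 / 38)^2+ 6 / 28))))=-121060183 / 1940736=-62.38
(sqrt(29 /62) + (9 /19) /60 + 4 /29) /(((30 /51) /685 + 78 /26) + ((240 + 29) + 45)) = 3742703 /8136010900 + 2329 * sqrt(1798) /45774290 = 0.00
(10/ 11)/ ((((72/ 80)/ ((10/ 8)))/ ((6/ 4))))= 125/ 66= 1.89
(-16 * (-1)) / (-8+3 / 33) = -176 / 87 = -2.02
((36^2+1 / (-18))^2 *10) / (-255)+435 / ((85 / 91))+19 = -540144289 / 8262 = -65376.94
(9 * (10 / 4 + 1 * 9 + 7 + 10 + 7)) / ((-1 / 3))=-1917 / 2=-958.50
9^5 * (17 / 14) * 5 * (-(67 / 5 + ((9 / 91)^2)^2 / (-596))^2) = -7527221944026536094606370346697 / 116928855294540707847520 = -64374374.70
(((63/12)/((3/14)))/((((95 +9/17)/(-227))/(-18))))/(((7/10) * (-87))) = -57885/3364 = -17.21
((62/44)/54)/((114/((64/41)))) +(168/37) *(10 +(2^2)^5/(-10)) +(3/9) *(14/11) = -53817890474/128406465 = -419.12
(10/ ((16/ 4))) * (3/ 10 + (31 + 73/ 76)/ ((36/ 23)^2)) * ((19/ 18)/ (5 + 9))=6572449/ 2612736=2.52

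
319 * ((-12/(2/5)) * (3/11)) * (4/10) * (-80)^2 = -6681600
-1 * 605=-605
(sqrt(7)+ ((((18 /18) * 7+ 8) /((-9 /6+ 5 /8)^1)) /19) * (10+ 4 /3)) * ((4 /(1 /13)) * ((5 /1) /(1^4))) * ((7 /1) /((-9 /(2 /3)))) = 707200 /513 -3640 * sqrt(7) /27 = 1021.87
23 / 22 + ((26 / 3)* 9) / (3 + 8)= 179 / 22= 8.14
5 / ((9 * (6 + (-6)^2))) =5 / 378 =0.01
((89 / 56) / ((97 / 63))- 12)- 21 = -24807 / 776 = -31.97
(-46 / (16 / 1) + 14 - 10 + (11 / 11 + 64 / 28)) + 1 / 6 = 769 / 168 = 4.58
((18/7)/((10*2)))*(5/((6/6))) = 0.64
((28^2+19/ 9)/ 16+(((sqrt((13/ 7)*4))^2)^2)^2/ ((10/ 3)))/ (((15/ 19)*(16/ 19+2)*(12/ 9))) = 600792239591/ 1867017600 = 321.79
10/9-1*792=-7118/9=-790.89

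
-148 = -148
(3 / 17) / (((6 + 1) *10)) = 3 / 1190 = 0.00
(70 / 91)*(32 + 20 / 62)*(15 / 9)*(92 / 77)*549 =843483600 / 31031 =27181.97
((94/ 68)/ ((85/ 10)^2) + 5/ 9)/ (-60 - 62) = -0.00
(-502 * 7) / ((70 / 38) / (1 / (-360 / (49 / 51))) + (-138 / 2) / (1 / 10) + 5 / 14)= 133532 / 52435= 2.55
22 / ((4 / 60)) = 330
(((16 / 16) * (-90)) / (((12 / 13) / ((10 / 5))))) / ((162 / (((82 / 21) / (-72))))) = 2665 / 40824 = 0.07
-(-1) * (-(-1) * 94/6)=47/3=15.67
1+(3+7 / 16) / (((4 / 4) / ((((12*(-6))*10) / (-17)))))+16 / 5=12732 / 85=149.79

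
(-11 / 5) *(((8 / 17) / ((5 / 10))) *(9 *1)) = -1584 / 85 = -18.64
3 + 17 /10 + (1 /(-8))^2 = 1509 /320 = 4.72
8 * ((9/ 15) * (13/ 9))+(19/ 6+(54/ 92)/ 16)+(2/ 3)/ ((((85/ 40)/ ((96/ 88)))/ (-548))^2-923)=4142764594050823/ 408719408144480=10.14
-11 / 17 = -0.65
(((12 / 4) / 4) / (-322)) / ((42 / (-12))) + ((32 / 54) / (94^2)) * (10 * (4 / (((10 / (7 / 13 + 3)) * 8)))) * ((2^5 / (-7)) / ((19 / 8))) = 29027975 / 66411049068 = 0.00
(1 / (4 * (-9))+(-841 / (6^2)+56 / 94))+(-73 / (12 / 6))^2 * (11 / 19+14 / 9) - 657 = 7729445 / 3572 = 2163.90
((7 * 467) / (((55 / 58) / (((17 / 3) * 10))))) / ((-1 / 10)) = -64464680 / 33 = -1953475.15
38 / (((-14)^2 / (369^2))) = 2587059 / 98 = 26398.56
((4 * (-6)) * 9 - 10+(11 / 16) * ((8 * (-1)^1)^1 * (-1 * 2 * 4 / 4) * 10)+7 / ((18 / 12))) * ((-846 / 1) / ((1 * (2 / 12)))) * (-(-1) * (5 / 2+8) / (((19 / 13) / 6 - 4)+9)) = 462839832 / 409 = 1131637.73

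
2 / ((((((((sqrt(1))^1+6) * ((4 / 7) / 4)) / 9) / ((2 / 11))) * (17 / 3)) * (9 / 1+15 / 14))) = 504 / 8789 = 0.06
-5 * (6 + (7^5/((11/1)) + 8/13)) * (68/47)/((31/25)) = -8952.27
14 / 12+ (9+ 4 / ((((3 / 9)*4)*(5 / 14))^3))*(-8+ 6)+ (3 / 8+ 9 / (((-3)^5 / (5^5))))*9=-1129213 / 1000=-1129.21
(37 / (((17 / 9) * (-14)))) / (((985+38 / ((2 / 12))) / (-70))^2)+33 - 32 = 24896723 / 25013273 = 1.00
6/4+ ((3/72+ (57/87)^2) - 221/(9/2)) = -2854433/60552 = -47.14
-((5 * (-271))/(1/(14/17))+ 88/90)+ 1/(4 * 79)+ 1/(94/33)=12671325169/11361780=1115.26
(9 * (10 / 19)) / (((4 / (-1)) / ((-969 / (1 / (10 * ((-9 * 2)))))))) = -206550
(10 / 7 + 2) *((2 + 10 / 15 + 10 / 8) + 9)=310 / 7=44.29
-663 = -663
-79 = -79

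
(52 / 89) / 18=26 / 801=0.03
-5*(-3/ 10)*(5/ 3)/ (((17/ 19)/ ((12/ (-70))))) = -57/ 119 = -0.48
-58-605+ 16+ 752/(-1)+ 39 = -1360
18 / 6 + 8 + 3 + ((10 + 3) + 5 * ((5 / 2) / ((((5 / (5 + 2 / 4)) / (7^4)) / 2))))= 132109 / 2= 66054.50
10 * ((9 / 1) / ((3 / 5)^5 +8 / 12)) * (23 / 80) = 1940625 / 55832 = 34.76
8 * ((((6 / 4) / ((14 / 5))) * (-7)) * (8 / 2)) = -120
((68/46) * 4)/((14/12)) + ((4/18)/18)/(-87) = 5750191/1134567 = 5.07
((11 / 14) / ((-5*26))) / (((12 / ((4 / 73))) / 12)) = -11 / 33215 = -0.00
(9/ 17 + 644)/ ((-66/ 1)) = -10957/ 1122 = -9.77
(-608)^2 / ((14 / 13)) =2402816 / 7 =343259.43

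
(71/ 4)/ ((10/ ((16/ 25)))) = 142/ 125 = 1.14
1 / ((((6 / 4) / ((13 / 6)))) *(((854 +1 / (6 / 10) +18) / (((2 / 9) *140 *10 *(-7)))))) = -254800 / 70767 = -3.60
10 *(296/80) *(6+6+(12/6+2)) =592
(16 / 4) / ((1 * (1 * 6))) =2 / 3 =0.67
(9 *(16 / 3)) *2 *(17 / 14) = 816 / 7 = 116.57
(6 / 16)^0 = 1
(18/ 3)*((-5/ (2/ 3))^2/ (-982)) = -675/ 1964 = -0.34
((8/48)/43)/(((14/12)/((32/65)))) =32/19565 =0.00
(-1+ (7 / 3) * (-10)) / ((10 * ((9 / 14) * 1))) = -511 / 135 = -3.79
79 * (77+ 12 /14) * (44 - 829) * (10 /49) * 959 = -46303499750 /49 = -944969382.65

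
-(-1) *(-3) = -3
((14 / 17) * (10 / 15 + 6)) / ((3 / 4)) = 1120 / 153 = 7.32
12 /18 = 2 /3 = 0.67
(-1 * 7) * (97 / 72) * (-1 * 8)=679 / 9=75.44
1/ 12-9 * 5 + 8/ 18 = -1601/ 36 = -44.47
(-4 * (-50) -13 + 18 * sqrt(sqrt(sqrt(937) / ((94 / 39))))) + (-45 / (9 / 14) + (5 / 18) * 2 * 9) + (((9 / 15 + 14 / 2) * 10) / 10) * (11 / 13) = 9 * 39^(1 / 4) * 937^(1 / 8) * 94^(3 / 4) / 47 + 8348 / 65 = 162.41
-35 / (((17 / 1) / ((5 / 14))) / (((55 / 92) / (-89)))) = 1375 / 278392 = 0.00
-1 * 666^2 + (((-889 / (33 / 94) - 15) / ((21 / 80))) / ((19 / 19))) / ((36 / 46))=-2843794892 / 6237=-455955.57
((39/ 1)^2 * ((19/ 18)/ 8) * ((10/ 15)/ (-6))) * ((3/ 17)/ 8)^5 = -86697/ 744413986816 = -0.00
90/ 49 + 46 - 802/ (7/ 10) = -53796/ 49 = -1097.88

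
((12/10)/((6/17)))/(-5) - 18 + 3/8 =-3661/200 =-18.30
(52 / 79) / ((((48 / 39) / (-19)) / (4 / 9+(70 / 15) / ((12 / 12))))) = -73853 / 1422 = -51.94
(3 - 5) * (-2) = 4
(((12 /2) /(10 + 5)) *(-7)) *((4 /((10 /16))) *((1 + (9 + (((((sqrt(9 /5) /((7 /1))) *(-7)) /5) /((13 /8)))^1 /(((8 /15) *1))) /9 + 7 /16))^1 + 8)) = -1652 /5 + 448 *sqrt(5) /1625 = -329.78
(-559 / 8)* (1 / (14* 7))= -559 / 784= -0.71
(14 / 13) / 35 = 2 / 65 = 0.03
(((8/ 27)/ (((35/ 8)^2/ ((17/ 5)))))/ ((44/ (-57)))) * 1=-41344/ 606375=-0.07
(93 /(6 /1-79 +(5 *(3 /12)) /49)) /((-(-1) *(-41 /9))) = 164052 /586423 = 0.28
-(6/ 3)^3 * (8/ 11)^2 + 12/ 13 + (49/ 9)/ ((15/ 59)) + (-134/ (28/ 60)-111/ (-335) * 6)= -26596541641/ 99594495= -267.05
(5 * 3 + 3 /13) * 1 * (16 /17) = 3168 /221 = 14.33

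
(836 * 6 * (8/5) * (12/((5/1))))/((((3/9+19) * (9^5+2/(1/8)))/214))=154573056/42822125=3.61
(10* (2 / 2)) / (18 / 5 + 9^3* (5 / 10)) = 100 / 3681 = 0.03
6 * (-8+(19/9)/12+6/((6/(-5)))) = -1385/18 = -76.94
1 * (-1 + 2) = 1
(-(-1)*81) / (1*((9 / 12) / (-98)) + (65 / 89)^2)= 251507592 / 1632437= 154.07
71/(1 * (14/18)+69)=639/628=1.02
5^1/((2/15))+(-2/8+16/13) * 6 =564/13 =43.38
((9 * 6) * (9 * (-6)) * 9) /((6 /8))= -34992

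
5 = 5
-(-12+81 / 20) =7.95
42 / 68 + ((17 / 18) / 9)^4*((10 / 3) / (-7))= 75927316559 / 122941435176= 0.62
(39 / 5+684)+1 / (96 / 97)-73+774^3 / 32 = 6955569869 / 480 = 14490770.56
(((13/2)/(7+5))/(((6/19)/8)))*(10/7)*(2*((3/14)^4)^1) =11115/134456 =0.08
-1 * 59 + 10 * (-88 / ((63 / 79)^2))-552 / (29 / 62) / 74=-6212184851 / 4258737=-1458.69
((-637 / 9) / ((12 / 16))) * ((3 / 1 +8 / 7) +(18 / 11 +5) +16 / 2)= -1772.20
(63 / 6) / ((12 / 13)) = 91 / 8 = 11.38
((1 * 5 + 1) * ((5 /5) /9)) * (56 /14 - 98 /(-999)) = 8188 /2997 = 2.73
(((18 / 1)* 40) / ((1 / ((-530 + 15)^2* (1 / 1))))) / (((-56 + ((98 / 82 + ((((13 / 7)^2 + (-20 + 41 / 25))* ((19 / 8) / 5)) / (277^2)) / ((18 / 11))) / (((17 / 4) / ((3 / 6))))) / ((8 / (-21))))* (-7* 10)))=12255203206447200000 / 253228410252323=48395.85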